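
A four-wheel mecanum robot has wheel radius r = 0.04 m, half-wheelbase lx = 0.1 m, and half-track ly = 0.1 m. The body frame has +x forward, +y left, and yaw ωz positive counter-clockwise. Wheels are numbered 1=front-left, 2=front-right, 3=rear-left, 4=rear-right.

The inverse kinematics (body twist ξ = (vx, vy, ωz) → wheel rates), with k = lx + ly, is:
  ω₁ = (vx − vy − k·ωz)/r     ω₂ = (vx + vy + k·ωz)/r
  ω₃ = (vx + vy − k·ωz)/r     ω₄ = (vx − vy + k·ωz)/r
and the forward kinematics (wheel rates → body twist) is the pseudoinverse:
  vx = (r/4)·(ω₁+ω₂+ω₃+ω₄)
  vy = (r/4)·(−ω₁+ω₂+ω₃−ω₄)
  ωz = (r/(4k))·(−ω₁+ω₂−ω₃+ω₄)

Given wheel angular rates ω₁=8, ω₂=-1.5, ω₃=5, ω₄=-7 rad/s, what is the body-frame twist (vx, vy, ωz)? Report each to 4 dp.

k = lx + ly = 0.1 + 0.1 = 0.2000
ω₁+ω₂+ω₃+ω₄ = 4.5000  →  vx = (0.04/4)·4.5000 = 0.0450
−ω₁+ω₂+ω₃−ω₄ = 2.5000  →  vy = (0.04/4)·2.5000 = 0.0250
−ω₁+ω₂−ω₃+ω₄ = -21.5000  →  ωz = (0.04/0.8000)·-21.5000 = -1.0750

(0.0450, 0.0250, -1.0750)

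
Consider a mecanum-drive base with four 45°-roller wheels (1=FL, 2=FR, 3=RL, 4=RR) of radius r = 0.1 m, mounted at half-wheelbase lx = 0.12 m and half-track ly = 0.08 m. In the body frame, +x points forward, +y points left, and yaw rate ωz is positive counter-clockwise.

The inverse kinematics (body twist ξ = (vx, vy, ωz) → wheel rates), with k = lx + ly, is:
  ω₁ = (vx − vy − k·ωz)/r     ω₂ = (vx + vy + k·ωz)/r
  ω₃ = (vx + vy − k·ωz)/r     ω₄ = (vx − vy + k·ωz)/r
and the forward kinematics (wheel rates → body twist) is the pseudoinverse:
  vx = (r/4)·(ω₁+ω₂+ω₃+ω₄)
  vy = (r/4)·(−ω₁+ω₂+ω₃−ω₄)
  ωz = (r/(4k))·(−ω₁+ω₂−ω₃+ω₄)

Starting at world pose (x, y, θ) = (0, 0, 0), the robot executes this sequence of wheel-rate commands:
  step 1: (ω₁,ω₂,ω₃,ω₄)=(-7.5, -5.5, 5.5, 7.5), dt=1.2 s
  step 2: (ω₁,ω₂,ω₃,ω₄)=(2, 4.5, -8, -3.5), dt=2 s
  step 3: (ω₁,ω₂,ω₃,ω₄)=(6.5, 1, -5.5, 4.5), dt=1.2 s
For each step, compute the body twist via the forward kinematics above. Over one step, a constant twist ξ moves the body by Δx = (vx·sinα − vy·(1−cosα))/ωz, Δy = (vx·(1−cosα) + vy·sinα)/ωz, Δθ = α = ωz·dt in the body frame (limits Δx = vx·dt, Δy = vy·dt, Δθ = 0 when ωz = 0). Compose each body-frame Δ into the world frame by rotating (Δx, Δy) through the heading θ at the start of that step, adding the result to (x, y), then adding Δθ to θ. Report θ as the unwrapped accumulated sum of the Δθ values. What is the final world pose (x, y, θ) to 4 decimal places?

step 1: ξ=(vx,vy,ωz)=(0.0000, 0.0000, 0.5000), dt=1.2 → body Δ=(0.0000, 0.0000, 0.6000) → world pose (0.0000, 0.0000, 0.6000)
step 2: ξ=(vx,vy,ωz)=(-0.1250, -0.0500, 0.8750), dt=2.0 → body Δ=(-0.0732, -0.2245, 1.7500) → world pose (0.0663, -0.2267, 2.3500)
step 3: ξ=(vx,vy,ωz)=(0.1625, -0.3875, 0.5625), dt=1.2 → body Δ=(0.3316, -0.3671, 0.6750) → world pose (0.0945, 0.2672, 3.0250)

(0.0945, 0.2672, 3.0250)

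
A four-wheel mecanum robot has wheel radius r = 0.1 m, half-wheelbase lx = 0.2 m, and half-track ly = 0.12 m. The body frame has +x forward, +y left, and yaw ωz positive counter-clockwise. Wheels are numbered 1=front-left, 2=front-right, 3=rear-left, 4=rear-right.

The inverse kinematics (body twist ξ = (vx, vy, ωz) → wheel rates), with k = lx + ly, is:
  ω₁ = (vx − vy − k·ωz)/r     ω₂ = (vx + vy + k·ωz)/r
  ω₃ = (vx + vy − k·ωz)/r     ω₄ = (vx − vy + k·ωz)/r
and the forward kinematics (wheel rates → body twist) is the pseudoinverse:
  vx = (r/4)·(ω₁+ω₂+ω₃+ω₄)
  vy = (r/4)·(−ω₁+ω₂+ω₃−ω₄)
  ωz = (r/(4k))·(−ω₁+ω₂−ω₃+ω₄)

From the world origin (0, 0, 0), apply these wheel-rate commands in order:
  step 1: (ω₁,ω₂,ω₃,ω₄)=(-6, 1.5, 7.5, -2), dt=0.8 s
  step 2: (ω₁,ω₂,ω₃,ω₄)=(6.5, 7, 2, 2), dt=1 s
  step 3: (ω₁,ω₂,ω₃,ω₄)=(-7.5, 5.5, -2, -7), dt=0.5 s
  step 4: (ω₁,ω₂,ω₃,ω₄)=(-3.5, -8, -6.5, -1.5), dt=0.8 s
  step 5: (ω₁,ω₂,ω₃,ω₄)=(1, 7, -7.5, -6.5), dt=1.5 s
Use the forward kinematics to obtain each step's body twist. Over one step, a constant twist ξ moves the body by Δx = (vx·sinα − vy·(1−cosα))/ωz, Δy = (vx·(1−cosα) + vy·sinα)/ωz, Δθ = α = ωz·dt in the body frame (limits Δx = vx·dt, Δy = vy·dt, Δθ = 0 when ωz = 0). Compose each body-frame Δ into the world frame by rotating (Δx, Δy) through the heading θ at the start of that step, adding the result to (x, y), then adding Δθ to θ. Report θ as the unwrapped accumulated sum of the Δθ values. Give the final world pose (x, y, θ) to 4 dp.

(-0.2925, 0.2478, 1.0781)

step 1: ξ=(vx,vy,ωz)=(0.0250, 0.4250, -0.1562), dt=0.8 → body Δ=(0.0412, 0.3379, -0.1250) → world pose (0.0412, 0.3379, -0.1250)
step 2: ξ=(vx,vy,ωz)=(0.4375, 0.0125, 0.0391), dt=1.0 → body Δ=(0.4371, 0.0210, 0.0391) → world pose (0.4775, 0.3042, -0.0859)
step 3: ξ=(vx,vy,ωz)=(-0.2750, 0.4500, 0.6250), dt=0.5 → body Δ=(-0.1701, 0.2000, 0.3125) → world pose (0.3252, 0.5182, 0.2266)
step 4: ξ=(vx,vy,ωz)=(-0.4875, -0.2375, 0.0391), dt=0.8 → body Δ=(-0.3870, -0.1961, 0.0312) → world pose (-0.0079, 0.2402, 0.2578)
step 5: ξ=(vx,vy,ωz)=(-0.1500, 0.1250, 0.5469), dt=1.5 → body Δ=(-0.2733, 0.0799, 0.8203) → world pose (-0.2925, 0.2478, 1.0781)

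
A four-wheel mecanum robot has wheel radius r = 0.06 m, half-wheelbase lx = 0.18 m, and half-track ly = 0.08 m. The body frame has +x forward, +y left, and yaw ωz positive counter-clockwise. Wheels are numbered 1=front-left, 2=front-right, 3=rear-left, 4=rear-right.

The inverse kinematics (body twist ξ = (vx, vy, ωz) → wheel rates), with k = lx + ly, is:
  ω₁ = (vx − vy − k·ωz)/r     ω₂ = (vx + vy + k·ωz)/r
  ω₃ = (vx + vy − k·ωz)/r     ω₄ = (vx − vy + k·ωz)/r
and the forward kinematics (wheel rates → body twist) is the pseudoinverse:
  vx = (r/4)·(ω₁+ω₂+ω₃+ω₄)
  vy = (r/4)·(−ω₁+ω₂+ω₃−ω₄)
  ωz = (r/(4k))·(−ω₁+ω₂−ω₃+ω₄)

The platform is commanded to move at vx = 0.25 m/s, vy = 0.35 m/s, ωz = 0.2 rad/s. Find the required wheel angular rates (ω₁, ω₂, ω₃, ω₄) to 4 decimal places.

k = lx + ly = 0.18 + 0.08 = 0.2600;  k·ωz = 0.2600·0.2 = 0.0520
ω₁ (FL) = (vx − vy − k·ωz)/r = -0.1520/0.06 = -2.5333
ω₂ (FR) = (vx + vy + k·ωz)/r = 0.6520/0.06 = 10.8667
ω₃ (RL) = (vx + vy − k·ωz)/r = 0.5480/0.06 = 9.1333
ω₄ (RR) = (vx − vy + k·ωz)/r = -0.0480/0.06 = -0.8000

(-2.5333, 10.8667, 9.1333, -0.8000)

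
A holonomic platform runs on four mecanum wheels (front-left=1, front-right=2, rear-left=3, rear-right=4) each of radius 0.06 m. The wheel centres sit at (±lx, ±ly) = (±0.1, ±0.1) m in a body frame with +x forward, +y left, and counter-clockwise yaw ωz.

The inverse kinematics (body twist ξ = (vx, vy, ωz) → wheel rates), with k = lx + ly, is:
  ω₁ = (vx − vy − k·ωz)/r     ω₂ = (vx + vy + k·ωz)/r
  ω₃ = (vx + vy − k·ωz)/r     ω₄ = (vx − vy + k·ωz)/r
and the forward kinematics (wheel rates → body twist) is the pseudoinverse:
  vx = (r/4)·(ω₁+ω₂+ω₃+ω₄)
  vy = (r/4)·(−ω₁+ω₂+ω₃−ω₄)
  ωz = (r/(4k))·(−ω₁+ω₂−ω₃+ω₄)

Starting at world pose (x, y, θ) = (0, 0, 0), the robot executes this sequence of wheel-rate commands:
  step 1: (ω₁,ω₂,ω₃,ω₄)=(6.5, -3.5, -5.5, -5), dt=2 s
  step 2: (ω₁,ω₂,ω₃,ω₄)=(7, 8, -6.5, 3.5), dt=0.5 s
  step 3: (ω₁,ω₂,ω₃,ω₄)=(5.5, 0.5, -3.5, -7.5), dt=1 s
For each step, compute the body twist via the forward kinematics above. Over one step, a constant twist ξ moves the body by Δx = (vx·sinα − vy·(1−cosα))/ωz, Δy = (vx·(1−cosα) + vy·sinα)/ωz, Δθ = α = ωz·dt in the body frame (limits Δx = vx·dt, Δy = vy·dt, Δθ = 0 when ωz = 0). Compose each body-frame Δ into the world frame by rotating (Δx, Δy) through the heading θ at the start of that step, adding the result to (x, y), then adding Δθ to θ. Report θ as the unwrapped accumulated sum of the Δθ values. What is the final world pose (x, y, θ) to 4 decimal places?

step 1: ξ=(vx,vy,ωz)=(-0.1125, -0.1575, -0.7125), dt=2.0 → body Δ=(-0.3452, -0.0838, -1.4250) → world pose (-0.3452, -0.0838, -1.4250)
step 2: ξ=(vx,vy,ωz)=(0.1800, -0.1350, 0.8250), dt=0.5 → body Δ=(0.1012, -0.0473, 0.4125) → world pose (-0.3773, -0.1907, -1.0125)
step 3: ξ=(vx,vy,ωz)=(-0.0750, -0.0150, -0.6750), dt=1.0 → body Δ=(-0.0743, 0.0105, -0.6750) → world pose (-0.4077, -0.1222, -1.6875)

(-0.4077, -0.1222, -1.6875)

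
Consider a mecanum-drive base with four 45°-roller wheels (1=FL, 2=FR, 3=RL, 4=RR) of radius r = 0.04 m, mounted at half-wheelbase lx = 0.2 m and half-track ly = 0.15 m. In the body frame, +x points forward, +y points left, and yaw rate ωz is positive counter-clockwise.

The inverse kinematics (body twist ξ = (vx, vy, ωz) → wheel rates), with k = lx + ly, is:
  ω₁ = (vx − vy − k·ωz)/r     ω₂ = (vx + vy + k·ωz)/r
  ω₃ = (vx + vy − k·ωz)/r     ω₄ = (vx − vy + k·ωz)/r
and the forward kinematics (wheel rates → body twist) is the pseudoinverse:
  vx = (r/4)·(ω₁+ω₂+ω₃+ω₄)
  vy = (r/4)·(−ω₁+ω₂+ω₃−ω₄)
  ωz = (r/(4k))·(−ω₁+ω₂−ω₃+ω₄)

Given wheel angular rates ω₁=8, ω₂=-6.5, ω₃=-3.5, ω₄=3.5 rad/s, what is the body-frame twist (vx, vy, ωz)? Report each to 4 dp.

(0.0150, -0.2150, -0.2143)

k = lx + ly = 0.2 + 0.15 = 0.3500
ω₁+ω₂+ω₃+ω₄ = 1.5000  →  vx = (0.04/4)·1.5000 = 0.0150
−ω₁+ω₂+ω₃−ω₄ = -21.5000  →  vy = (0.04/4)·-21.5000 = -0.2150
−ω₁+ω₂−ω₃+ω₄ = -7.5000  →  ωz = (0.04/1.4000)·-7.5000 = -0.2143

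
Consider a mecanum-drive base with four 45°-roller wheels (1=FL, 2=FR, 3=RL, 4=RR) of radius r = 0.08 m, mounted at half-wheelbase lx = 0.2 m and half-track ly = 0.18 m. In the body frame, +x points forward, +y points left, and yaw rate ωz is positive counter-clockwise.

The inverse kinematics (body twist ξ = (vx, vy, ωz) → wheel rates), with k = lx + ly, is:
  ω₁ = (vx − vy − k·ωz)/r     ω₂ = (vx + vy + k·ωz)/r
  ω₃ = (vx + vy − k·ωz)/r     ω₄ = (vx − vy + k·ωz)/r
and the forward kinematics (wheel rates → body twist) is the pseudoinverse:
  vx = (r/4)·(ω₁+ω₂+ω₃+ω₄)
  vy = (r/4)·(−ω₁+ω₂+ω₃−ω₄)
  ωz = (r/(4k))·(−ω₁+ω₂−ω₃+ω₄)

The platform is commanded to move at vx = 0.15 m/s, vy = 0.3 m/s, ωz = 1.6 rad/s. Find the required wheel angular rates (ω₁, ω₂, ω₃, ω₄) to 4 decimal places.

(-9.4750, 13.2250, -1.9750, 5.7250)

k = lx + ly = 0.2 + 0.18 = 0.3800;  k·ωz = 0.3800·1.6 = 0.6080
ω₁ (FL) = (vx − vy − k·ωz)/r = -0.7580/0.08 = -9.4750
ω₂ (FR) = (vx + vy + k·ωz)/r = 1.0580/0.08 = 13.2250
ω₃ (RL) = (vx + vy − k·ωz)/r = -0.1580/0.08 = -1.9750
ω₄ (RR) = (vx − vy + k·ωz)/r = 0.4580/0.08 = 5.7250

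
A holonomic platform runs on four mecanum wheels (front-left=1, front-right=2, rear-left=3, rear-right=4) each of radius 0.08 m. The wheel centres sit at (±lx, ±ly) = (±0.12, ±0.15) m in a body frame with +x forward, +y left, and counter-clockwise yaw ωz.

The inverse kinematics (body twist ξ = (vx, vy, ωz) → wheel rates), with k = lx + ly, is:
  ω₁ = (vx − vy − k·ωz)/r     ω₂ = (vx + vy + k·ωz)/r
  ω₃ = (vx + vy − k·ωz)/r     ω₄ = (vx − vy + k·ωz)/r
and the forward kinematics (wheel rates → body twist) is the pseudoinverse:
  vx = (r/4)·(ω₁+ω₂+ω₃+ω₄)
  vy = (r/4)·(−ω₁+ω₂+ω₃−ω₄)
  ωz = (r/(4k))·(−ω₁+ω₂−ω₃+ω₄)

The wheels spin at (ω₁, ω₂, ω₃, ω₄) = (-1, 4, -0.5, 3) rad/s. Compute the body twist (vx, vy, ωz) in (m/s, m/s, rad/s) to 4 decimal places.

k = lx + ly = 0.12 + 0.15 = 0.2700
ω₁+ω₂+ω₃+ω₄ = 5.5000  →  vx = (0.08/4)·5.5000 = 0.1100
−ω₁+ω₂+ω₃−ω₄ = 1.5000  →  vy = (0.08/4)·1.5000 = 0.0300
−ω₁+ω₂−ω₃+ω₄ = 8.5000  →  ωz = (0.08/1.0800)·8.5000 = 0.6296

(0.1100, 0.0300, 0.6296)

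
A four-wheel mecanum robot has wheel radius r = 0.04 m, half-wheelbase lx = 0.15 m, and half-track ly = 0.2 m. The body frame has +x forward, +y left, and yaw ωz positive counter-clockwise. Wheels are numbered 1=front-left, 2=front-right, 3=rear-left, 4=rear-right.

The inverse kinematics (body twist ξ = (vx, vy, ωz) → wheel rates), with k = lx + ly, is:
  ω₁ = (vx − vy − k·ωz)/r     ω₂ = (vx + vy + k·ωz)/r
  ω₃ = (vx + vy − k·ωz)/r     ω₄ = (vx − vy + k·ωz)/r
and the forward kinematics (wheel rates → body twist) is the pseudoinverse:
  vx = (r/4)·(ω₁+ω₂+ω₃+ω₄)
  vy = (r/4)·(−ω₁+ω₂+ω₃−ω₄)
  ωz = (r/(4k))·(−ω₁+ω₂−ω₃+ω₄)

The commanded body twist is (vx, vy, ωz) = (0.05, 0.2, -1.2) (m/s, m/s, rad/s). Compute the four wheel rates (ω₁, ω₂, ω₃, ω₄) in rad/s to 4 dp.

k = lx + ly = 0.15 + 0.2 = 0.3500;  k·ωz = 0.3500·-1.2 = -0.4200
ω₁ (FL) = (vx − vy − k·ωz)/r = 0.2700/0.04 = 6.7500
ω₂ (FR) = (vx + vy + k·ωz)/r = -0.1700/0.04 = -4.2500
ω₃ (RL) = (vx + vy − k·ωz)/r = 0.6700/0.04 = 16.7500
ω₄ (RR) = (vx − vy + k·ωz)/r = -0.5700/0.04 = -14.2500

(6.7500, -4.2500, 16.7500, -14.2500)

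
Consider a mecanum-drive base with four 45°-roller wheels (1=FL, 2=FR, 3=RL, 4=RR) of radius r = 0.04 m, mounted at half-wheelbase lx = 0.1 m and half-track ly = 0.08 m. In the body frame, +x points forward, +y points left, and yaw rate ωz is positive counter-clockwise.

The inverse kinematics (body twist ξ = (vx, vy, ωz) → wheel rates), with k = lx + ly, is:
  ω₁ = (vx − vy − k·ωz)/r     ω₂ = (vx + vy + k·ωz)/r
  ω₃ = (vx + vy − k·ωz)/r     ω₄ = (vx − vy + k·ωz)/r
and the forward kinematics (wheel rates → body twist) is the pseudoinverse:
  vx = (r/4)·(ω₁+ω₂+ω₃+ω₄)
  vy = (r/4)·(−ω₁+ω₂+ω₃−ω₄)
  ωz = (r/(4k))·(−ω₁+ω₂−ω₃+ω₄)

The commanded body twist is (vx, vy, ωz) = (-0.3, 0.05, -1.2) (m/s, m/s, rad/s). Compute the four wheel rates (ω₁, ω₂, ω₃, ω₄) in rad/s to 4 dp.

(-3.3500, -11.6500, -0.8500, -14.1500)

k = lx + ly = 0.1 + 0.08 = 0.1800;  k·ωz = 0.1800·-1.2 = -0.2160
ω₁ (FL) = (vx − vy − k·ωz)/r = -0.1340/0.04 = -3.3500
ω₂ (FR) = (vx + vy + k·ωz)/r = -0.4660/0.04 = -11.6500
ω₃ (RL) = (vx + vy − k·ωz)/r = -0.0340/0.04 = -0.8500
ω₄ (RR) = (vx − vy + k·ωz)/r = -0.5660/0.04 = -14.1500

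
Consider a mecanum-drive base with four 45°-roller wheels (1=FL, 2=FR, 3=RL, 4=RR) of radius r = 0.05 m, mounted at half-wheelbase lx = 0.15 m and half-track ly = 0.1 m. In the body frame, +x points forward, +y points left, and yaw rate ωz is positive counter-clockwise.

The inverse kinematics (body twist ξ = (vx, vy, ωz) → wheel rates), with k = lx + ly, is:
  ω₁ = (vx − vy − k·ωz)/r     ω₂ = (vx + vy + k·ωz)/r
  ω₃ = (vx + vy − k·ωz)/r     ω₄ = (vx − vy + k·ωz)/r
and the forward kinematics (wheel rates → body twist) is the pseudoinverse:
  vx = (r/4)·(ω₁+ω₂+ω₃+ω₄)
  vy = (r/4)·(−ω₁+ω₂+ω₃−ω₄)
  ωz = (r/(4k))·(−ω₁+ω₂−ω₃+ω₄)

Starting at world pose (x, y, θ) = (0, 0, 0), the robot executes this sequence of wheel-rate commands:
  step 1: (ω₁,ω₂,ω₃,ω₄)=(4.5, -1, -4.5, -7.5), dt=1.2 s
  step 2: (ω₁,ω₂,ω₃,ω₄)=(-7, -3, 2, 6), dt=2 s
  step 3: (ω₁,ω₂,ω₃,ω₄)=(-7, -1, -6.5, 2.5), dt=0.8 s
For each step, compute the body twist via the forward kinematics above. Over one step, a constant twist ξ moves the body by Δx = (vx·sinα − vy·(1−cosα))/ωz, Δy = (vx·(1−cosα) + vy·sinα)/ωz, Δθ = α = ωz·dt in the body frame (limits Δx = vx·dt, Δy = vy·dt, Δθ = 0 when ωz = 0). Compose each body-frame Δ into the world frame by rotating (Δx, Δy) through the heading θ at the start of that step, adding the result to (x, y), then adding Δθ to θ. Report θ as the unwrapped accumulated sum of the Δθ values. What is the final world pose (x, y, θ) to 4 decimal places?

(-0.2616, -0.0891, 0.8900)

step 1: ξ=(vx,vy,ωz)=(-0.1062, -0.0312, -0.4250), dt=1.2 → body Δ=(-0.1314, -0.0041, -0.5100) → world pose (-0.1314, -0.0041, -0.5100)
step 2: ξ=(vx,vy,ωz)=(-0.0250, 0.0000, 0.4000), dt=2.0 → body Δ=(-0.0448, -0.0190, 0.8000) → world pose (-0.1798, 0.0013, 0.2900)
step 3: ξ=(vx,vy,ωz)=(-0.1500, -0.0375, 0.7500), dt=0.8 → body Δ=(-0.1042, -0.0632, 0.6000) → world pose (-0.2616, -0.0891, 0.8900)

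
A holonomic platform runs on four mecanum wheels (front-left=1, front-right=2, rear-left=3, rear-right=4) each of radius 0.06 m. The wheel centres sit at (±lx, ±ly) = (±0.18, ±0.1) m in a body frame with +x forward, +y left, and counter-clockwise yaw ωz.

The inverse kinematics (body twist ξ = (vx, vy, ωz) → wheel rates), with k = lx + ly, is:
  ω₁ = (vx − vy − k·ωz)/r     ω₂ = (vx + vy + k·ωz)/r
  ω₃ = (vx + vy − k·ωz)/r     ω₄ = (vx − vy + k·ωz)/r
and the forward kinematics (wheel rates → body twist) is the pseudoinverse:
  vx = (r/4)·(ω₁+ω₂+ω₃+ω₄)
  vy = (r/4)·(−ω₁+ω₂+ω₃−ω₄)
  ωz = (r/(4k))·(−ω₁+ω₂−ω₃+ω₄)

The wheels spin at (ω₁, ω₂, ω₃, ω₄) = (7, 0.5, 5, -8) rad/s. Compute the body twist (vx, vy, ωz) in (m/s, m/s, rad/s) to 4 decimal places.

k = lx + ly = 0.18 + 0.1 = 0.2800
ω₁+ω₂+ω₃+ω₄ = 4.5000  →  vx = (0.06/4)·4.5000 = 0.0675
−ω₁+ω₂+ω₃−ω₄ = 6.5000  →  vy = (0.06/4)·6.5000 = 0.0975
−ω₁+ω₂−ω₃+ω₄ = -19.5000  →  ωz = (0.06/1.1200)·-19.5000 = -1.0446

(0.0675, 0.0975, -1.0446)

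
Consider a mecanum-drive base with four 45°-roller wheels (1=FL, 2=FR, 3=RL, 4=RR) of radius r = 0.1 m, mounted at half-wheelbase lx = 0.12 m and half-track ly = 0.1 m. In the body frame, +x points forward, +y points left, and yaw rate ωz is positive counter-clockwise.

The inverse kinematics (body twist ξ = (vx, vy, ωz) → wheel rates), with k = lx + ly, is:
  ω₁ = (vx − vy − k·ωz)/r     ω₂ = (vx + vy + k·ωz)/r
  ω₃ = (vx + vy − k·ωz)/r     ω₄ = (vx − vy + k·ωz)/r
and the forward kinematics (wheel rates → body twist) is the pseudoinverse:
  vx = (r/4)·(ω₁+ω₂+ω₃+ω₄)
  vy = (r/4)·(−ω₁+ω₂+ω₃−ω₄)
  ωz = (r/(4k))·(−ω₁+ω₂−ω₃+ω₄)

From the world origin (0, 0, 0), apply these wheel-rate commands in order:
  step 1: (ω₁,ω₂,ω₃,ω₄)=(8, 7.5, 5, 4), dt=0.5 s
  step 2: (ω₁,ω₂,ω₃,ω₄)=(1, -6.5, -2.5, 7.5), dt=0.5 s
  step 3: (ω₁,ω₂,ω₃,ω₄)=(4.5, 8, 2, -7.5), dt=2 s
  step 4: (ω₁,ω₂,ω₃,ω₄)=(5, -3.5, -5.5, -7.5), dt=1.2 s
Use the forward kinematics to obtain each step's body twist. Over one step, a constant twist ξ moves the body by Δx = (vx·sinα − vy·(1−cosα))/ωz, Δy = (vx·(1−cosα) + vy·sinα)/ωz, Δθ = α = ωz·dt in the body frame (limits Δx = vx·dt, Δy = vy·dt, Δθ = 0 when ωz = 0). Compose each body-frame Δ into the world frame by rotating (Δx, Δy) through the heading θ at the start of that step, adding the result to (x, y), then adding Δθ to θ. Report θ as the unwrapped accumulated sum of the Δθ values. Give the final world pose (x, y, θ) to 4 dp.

(0.8880, 0.4353, -2.7386)

step 1: ξ=(vx,vy,ωz)=(0.6125, 0.0125, -0.1705), dt=0.5 → body Δ=(0.3061, -0.0068, -0.0852) → world pose (0.3061, -0.0068, -0.0852)
step 2: ξ=(vx,vy,ωz)=(-0.0125, -0.4375, 0.2841), dt=0.5 → body Δ=(0.0093, -0.2185, 0.1420) → world pose (0.2968, -0.2253, 0.0568)
step 3: ξ=(vx,vy,ωz)=(0.1750, 0.3250, -0.6818), dt=2.0 → body Δ=(0.6298, 0.2626, -1.3636) → world pose (0.9107, 0.0727, -1.3068)
step 4: ξ=(vx,vy,ωz)=(-0.2875, -0.1625, -1.1932), dt=1.2 → body Δ=(-0.3560, 0.0727, -1.4318) → world pose (0.8880, 0.4353, -2.7386)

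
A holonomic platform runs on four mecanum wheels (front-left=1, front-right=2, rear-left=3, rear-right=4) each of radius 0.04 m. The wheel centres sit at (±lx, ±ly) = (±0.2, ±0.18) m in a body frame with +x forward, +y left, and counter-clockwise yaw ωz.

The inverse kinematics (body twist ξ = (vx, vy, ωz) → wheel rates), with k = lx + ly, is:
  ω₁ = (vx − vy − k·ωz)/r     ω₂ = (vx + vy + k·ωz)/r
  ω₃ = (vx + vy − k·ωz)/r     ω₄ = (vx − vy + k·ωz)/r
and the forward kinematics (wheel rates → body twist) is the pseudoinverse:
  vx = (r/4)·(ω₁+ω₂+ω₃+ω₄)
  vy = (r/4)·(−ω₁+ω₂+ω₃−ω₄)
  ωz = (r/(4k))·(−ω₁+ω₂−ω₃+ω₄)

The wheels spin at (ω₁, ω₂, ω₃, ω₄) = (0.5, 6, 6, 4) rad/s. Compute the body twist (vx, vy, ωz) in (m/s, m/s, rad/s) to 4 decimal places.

(0.1650, 0.0750, 0.0921)

k = lx + ly = 0.2 + 0.18 = 0.3800
ω₁+ω₂+ω₃+ω₄ = 16.5000  →  vx = (0.04/4)·16.5000 = 0.1650
−ω₁+ω₂+ω₃−ω₄ = 7.5000  →  vy = (0.04/4)·7.5000 = 0.0750
−ω₁+ω₂−ω₃+ω₄ = 3.5000  →  ωz = (0.04/1.5200)·3.5000 = 0.0921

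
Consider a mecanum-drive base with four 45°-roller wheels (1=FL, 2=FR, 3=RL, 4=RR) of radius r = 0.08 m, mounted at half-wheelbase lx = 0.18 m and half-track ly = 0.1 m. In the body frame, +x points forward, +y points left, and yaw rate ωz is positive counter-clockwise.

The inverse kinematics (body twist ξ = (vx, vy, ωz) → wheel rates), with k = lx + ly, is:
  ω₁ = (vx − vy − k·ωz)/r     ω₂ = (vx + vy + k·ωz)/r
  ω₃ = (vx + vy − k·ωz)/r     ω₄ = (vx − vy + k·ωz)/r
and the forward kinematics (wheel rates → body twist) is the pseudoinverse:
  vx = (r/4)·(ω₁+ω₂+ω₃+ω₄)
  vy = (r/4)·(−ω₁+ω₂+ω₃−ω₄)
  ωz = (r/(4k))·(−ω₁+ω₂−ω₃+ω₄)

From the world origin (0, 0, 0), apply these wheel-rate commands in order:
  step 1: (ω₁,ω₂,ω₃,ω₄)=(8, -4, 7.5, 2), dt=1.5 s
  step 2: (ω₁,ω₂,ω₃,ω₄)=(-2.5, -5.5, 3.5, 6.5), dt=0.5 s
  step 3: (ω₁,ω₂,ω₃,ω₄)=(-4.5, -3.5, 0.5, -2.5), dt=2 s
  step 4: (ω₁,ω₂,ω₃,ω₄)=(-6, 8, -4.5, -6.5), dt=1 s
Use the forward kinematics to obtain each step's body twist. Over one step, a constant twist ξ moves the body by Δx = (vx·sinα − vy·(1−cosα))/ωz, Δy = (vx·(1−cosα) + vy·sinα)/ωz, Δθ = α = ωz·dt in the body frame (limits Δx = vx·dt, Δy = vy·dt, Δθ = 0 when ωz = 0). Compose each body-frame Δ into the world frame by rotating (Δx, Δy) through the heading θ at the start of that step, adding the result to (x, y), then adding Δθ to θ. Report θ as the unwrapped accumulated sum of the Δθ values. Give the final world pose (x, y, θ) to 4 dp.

step 1: ξ=(vx,vy,ωz)=(0.2700, -0.1300, -1.2500), dt=1.5 → body Δ=(0.0709, -0.3799, -1.8750) → world pose (0.0709, -0.3799, -1.8750)
step 2: ξ=(vx,vy,ωz)=(0.0400, -0.1200, 0.0000), dt=0.5 → body Δ=(0.0200, -0.0600, 0.0000) → world pose (0.0077, -0.3810, -1.8750)
step 3: ξ=(vx,vy,ωz)=(-0.2000, 0.0800, -0.1429), dt=2.0 → body Δ=(-0.3719, 0.2146, -0.2857) → world pose (0.3238, -0.0905, -2.1607)
step 4: ξ=(vx,vy,ωz)=(-0.1800, 0.3200, 0.8571), dt=1.0 → body Δ=(-0.2877, 0.2097, 0.8571) → world pose (0.6581, 0.0319, -1.3036)

(0.6581, 0.0319, -1.3036)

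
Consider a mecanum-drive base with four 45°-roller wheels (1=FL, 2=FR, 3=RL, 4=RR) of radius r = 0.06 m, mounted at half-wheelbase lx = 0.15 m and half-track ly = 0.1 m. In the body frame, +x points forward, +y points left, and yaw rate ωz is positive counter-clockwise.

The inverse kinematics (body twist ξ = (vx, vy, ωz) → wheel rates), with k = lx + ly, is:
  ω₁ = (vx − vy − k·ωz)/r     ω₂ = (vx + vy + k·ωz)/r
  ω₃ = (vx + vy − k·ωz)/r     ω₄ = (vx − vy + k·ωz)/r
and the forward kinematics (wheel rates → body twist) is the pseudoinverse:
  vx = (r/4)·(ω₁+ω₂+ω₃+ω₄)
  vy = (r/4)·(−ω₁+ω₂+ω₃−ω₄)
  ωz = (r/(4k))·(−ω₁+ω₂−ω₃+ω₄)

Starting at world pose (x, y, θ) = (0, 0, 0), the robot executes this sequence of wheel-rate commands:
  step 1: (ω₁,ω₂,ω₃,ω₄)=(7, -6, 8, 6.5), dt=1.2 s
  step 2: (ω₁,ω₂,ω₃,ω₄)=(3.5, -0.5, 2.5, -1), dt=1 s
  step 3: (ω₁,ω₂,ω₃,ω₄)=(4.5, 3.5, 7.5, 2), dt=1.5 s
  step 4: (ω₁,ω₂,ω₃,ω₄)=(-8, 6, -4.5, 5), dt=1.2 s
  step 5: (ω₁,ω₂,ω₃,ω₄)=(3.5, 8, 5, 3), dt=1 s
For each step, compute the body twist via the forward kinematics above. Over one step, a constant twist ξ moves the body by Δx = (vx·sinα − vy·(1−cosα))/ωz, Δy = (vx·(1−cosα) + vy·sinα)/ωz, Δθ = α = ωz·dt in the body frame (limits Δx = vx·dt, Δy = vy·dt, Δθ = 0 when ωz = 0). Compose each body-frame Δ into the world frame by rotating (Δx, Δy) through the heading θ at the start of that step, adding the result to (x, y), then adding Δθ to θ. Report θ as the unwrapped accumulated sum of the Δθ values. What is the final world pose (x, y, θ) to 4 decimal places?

step 1: ξ=(vx,vy,ωz)=(0.2325, -0.1725, -0.8700), dt=1.2 → body Δ=(0.1324, -0.3043, -1.0440) → world pose (0.1324, -0.3043, -1.0440)
step 2: ξ=(vx,vy,ωz)=(0.0675, -0.0075, -0.4500), dt=1.0 → body Δ=(0.0636, -0.0222, -0.4500) → world pose (0.1452, -0.3704, -1.4940)
step 3: ξ=(vx,vy,ωz)=(0.2625, 0.0675, -0.3900), dt=1.5 → body Δ=(0.4005, -0.0164, -0.5850) → world pose (0.1596, -0.7709, -2.0790)
step 4: ξ=(vx,vy,ωz)=(-0.0225, 0.0675, 1.4100), dt=1.2 → body Δ=(-0.0695, 0.0296, 1.6920) → world pose (0.2193, -0.7246, -0.3870)
step 5: ξ=(vx,vy,ωz)=(0.2925, 0.0975, 0.1500), dt=1.0 → body Δ=(0.2841, 0.1190, 0.1500) → world pose (0.5274, -0.7216, -0.2370)

(0.5274, -0.7216, -0.2370)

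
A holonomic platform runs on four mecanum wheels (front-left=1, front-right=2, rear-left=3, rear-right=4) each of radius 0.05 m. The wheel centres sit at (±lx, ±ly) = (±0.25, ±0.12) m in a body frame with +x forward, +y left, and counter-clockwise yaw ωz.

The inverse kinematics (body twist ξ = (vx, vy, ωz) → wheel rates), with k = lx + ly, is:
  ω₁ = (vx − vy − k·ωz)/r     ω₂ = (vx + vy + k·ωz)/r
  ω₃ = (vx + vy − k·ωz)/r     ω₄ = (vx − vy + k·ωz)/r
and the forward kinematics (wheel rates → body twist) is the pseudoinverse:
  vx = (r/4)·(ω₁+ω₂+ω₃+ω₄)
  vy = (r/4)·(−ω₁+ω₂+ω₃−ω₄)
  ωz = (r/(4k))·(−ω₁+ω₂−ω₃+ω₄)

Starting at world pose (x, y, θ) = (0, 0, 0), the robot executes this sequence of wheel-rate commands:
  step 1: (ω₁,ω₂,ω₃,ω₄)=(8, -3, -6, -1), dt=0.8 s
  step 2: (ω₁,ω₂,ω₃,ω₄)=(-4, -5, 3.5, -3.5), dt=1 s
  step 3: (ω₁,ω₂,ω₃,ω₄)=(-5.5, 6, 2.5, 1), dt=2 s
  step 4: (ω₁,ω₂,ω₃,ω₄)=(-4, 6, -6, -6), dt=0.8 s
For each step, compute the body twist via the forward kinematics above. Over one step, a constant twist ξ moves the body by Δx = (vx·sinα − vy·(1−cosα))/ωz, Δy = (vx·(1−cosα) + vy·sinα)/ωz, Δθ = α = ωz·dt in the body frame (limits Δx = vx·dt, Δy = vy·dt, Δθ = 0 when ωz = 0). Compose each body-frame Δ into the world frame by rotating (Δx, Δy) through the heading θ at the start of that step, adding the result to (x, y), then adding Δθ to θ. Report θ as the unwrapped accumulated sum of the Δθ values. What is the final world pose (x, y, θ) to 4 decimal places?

step 1: ξ=(vx,vy,ωz)=(-0.0250, -0.2000, -0.2027), dt=0.8 → body Δ=(-0.0329, -0.1577, -0.1622) → world pose (-0.0329, -0.1577, -0.1622)
step 2: ξ=(vx,vy,ωz)=(-0.1125, 0.0750, -0.2703), dt=1.0 → body Δ=(-0.1011, 0.0892, -0.2703) → world pose (-0.1182, -0.0533, -0.4324)
step 3: ξ=(vx,vy,ωz)=(0.0500, 0.1625, 0.3378), dt=2.0 → body Δ=(-0.0131, 0.3333, 0.6757) → world pose (0.0096, 0.2548, 0.2432)
step 4: ξ=(vx,vy,ωz)=(-0.1250, 0.1250, 0.3378), dt=0.8 → body Δ=(-0.1122, 0.0854, 0.2703) → world pose (-0.1199, 0.3106, 0.5135)

(-0.1199, 0.3106, 0.5135)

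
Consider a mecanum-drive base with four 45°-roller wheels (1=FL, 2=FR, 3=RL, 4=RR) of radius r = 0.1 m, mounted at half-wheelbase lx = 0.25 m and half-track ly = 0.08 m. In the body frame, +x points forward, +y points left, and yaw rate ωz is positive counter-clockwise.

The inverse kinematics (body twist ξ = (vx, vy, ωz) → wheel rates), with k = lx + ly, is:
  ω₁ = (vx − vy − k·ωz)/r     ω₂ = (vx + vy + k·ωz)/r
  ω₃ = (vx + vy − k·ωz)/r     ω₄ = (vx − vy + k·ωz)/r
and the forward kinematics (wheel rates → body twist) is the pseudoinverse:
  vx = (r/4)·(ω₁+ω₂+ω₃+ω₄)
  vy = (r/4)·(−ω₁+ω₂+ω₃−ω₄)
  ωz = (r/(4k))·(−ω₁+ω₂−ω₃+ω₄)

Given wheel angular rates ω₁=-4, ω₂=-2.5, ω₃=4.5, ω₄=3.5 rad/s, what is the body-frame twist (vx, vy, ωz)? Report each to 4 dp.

k = lx + ly = 0.25 + 0.08 = 0.3300
ω₁+ω₂+ω₃+ω₄ = 1.5000  →  vx = (0.1/4)·1.5000 = 0.0375
−ω₁+ω₂+ω₃−ω₄ = 2.5000  →  vy = (0.1/4)·2.5000 = 0.0625
−ω₁+ω₂−ω₃+ω₄ = 0.5000  →  ωz = (0.1/1.3200)·0.5000 = 0.0379

(0.0375, 0.0625, 0.0379)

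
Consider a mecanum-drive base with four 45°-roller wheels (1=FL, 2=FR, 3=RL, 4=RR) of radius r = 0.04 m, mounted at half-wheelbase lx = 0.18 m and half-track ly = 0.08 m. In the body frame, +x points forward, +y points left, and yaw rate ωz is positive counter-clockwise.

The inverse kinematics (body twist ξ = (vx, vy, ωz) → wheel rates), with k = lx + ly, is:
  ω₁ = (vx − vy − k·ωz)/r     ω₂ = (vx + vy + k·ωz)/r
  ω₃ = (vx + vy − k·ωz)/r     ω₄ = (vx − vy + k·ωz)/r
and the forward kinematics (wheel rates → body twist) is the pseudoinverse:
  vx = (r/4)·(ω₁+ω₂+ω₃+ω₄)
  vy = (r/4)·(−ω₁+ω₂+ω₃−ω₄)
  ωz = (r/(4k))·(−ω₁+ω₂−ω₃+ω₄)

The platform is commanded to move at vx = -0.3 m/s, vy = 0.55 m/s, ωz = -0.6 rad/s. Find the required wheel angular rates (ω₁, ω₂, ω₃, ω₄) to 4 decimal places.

k = lx + ly = 0.18 + 0.08 = 0.2600;  k·ωz = 0.2600·-0.6 = -0.1560
ω₁ (FL) = (vx − vy − k·ωz)/r = -0.6940/0.04 = -17.3500
ω₂ (FR) = (vx + vy + k·ωz)/r = 0.0940/0.04 = 2.3500
ω₃ (RL) = (vx + vy − k·ωz)/r = 0.4060/0.04 = 10.1500
ω₄ (RR) = (vx − vy + k·ωz)/r = -1.0060/0.04 = -25.1500

(-17.3500, 2.3500, 10.1500, -25.1500)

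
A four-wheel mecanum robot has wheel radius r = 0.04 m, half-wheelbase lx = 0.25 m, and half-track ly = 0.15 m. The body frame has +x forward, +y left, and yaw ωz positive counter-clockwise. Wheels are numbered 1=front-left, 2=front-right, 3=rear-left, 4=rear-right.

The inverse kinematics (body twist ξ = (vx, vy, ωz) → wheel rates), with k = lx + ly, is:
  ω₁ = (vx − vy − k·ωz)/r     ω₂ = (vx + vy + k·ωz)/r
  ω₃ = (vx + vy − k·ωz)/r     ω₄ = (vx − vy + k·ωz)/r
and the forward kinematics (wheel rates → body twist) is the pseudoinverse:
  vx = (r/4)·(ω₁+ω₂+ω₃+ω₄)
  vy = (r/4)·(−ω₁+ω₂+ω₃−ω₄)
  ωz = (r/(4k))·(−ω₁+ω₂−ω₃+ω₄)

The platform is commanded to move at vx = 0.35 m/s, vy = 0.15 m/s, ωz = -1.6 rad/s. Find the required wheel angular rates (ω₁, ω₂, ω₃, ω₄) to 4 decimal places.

k = lx + ly = 0.25 + 0.15 = 0.4000;  k·ωz = 0.4000·-1.6 = -0.6400
ω₁ (FL) = (vx − vy − k·ωz)/r = 0.8400/0.04 = 21.0000
ω₂ (FR) = (vx + vy + k·ωz)/r = -0.1400/0.04 = -3.5000
ω₃ (RL) = (vx + vy − k·ωz)/r = 1.1400/0.04 = 28.5000
ω₄ (RR) = (vx − vy + k·ωz)/r = -0.4400/0.04 = -11.0000

(21.0000, -3.5000, 28.5000, -11.0000)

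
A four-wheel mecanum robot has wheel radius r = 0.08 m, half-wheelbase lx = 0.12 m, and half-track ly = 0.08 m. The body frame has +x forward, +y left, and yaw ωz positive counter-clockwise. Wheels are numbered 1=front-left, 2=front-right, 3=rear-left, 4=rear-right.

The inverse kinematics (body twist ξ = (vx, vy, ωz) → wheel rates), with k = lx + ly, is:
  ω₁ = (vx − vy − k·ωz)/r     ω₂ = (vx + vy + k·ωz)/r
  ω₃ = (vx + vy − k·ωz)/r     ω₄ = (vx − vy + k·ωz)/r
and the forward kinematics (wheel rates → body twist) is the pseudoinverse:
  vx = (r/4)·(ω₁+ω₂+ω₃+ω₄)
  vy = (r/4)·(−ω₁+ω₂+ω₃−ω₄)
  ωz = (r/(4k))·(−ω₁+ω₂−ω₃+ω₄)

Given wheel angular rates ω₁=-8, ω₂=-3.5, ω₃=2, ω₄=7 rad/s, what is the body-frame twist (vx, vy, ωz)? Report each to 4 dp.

(-0.0500, -0.0100, 0.9500)

k = lx + ly = 0.12 + 0.08 = 0.2000
ω₁+ω₂+ω₃+ω₄ = -2.5000  →  vx = (0.08/4)·-2.5000 = -0.0500
−ω₁+ω₂+ω₃−ω₄ = -0.5000  →  vy = (0.08/4)·-0.5000 = -0.0100
−ω₁+ω₂−ω₃+ω₄ = 9.5000  →  ωz = (0.08/0.8000)·9.5000 = 0.9500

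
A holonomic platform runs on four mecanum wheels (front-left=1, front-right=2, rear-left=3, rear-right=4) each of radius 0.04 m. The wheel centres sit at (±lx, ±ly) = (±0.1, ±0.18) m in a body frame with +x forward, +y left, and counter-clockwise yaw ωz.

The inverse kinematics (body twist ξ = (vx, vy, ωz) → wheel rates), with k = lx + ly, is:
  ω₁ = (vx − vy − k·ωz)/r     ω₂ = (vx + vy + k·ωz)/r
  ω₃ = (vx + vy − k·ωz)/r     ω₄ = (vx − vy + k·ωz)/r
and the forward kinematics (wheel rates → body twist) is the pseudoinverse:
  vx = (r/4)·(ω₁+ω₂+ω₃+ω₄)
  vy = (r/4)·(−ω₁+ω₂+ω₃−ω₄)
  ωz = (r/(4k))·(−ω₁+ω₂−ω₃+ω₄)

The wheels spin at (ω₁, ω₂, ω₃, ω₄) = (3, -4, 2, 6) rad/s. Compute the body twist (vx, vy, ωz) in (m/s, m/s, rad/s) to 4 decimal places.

(0.0700, -0.1100, -0.1071)

k = lx + ly = 0.1 + 0.18 = 0.2800
ω₁+ω₂+ω₃+ω₄ = 7.0000  →  vx = (0.04/4)·7.0000 = 0.0700
−ω₁+ω₂+ω₃−ω₄ = -11.0000  →  vy = (0.04/4)·-11.0000 = -0.1100
−ω₁+ω₂−ω₃+ω₄ = -3.0000  →  ωz = (0.04/1.1200)·-3.0000 = -0.1071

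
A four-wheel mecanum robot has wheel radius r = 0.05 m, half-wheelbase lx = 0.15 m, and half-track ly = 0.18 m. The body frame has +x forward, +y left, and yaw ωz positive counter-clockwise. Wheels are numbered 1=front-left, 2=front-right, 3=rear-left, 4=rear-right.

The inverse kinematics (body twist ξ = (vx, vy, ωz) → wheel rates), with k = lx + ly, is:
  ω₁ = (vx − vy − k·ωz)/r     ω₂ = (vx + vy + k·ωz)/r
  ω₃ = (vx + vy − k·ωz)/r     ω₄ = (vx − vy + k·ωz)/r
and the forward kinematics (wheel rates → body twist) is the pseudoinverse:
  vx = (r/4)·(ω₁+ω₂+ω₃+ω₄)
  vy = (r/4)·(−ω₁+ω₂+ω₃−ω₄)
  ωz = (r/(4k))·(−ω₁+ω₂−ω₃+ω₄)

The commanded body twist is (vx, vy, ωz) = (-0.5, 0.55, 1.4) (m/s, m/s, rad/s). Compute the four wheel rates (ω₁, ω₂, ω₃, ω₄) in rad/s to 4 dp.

k = lx + ly = 0.15 + 0.18 = 0.3300;  k·ωz = 0.3300·1.4 = 0.4620
ω₁ (FL) = (vx − vy − k·ωz)/r = -1.5120/0.05 = -30.2400
ω₂ (FR) = (vx + vy + k·ωz)/r = 0.5120/0.05 = 10.2400
ω₃ (RL) = (vx + vy − k·ωz)/r = -0.4120/0.05 = -8.2400
ω₄ (RR) = (vx − vy + k·ωz)/r = -0.5880/0.05 = -11.7600

(-30.2400, 10.2400, -8.2400, -11.7600)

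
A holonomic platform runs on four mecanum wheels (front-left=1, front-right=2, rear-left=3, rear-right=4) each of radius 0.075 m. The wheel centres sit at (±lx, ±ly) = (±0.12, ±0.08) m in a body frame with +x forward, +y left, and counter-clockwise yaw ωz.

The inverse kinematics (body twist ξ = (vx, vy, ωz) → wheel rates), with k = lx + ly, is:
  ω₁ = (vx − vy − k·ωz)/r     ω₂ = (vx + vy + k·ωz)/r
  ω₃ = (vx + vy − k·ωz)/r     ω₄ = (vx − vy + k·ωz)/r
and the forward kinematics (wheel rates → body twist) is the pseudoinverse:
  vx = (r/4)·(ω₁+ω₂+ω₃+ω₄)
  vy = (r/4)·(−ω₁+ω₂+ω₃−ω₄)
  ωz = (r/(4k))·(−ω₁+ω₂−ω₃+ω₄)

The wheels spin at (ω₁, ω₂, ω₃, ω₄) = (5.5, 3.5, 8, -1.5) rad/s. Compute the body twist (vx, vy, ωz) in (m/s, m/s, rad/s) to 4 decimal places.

k = lx + ly = 0.12 + 0.08 = 0.2000
ω₁+ω₂+ω₃+ω₄ = 15.5000  →  vx = (0.075/4)·15.5000 = 0.2906
−ω₁+ω₂+ω₃−ω₄ = 7.5000  →  vy = (0.075/4)·7.5000 = 0.1406
−ω₁+ω₂−ω₃+ω₄ = -11.5000  →  ωz = (0.075/0.8000)·-11.5000 = -1.0781

(0.2906, 0.1406, -1.0781)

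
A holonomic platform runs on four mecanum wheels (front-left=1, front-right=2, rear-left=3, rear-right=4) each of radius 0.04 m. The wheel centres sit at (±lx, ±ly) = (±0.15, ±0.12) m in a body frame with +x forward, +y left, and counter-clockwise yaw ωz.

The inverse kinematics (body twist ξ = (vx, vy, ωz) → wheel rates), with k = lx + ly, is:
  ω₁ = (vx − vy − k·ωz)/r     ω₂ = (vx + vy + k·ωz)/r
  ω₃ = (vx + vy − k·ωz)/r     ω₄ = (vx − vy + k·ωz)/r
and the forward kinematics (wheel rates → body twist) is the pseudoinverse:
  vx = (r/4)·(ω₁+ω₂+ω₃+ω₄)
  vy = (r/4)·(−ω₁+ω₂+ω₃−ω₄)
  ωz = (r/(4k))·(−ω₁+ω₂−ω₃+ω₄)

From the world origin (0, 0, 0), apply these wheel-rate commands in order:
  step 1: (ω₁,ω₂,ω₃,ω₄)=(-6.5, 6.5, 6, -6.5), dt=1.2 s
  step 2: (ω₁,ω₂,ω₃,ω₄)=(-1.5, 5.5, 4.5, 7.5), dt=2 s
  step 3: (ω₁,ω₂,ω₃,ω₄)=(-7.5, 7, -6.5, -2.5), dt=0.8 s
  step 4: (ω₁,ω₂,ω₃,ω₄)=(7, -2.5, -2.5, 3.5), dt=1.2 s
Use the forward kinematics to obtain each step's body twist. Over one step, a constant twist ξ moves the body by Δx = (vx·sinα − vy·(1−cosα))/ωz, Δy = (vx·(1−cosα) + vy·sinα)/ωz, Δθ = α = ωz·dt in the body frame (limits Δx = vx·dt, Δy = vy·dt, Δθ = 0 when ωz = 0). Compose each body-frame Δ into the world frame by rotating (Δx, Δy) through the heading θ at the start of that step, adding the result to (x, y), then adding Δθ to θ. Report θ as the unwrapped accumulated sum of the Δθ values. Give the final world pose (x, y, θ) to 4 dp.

step 1: ξ=(vx,vy,ωz)=(-0.0050, 0.2550, 0.0185), dt=1.2 → body Δ=(-0.0094, 0.3059, 0.0222) → world pose (-0.0094, 0.3059, 0.0222)
step 2: ξ=(vx,vy,ωz)=(0.1600, 0.0400, 0.3704), dt=2.0 → body Δ=(0.2632, 0.1861, 0.7407) → world pose (0.2496, 0.4978, 0.7630)
step 3: ξ=(vx,vy,ωz)=(-0.0950, 0.1050, 0.6852), dt=0.8 → body Δ=(-0.0947, 0.0595, 0.5481) → world pose (0.1400, 0.4754, 1.3111)
step 4: ξ=(vx,vy,ωz)=(0.0550, -0.1550, -0.1296), dt=1.2 → body Δ=(0.0513, -0.1904, -0.1556) → world pose (0.3372, 0.4761, 1.1556)

(0.3372, 0.4761, 1.1556)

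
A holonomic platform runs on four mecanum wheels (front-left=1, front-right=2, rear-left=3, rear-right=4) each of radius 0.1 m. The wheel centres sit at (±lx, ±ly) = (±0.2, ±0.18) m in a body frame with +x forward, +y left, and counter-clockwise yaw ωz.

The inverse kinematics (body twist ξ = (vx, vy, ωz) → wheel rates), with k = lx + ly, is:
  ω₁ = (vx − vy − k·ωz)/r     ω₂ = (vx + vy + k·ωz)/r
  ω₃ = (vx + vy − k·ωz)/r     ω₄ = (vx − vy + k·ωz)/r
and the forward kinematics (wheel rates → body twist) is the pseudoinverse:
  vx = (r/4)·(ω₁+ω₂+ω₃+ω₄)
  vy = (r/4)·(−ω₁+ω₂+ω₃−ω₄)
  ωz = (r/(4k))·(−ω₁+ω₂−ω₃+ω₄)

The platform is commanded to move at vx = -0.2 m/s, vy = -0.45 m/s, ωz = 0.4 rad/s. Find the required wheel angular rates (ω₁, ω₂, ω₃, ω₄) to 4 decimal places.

(0.9800, -4.9800, -8.0200, 4.0200)

k = lx + ly = 0.2 + 0.18 = 0.3800;  k·ωz = 0.3800·0.4 = 0.1520
ω₁ (FL) = (vx − vy − k·ωz)/r = 0.0980/0.1 = 0.9800
ω₂ (FR) = (vx + vy + k·ωz)/r = -0.4980/0.1 = -4.9800
ω₃ (RL) = (vx + vy − k·ωz)/r = -0.8020/0.1 = -8.0200
ω₄ (RR) = (vx − vy + k·ωz)/r = 0.4020/0.1 = 4.0200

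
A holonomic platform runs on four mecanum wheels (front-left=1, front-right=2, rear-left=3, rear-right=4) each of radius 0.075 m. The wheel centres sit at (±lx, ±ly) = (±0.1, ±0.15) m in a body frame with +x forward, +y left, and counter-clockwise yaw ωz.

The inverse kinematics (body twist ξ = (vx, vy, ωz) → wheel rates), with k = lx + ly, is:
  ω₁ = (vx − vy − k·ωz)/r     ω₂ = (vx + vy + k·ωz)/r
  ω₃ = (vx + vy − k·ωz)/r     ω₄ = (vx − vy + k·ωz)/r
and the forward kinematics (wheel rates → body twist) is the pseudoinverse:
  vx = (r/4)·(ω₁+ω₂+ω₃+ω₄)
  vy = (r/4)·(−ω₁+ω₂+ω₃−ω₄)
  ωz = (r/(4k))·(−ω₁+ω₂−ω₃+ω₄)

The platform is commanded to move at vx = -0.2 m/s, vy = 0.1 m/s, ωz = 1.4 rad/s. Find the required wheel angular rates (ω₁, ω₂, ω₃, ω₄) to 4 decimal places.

(-8.6667, 3.3333, -6.0000, 0.6667)

k = lx + ly = 0.1 + 0.15 = 0.2500;  k·ωz = 0.2500·1.4 = 0.3500
ω₁ (FL) = (vx − vy − k·ωz)/r = -0.6500/0.075 = -8.6667
ω₂ (FR) = (vx + vy + k·ωz)/r = 0.2500/0.075 = 3.3333
ω₃ (RL) = (vx + vy − k·ωz)/r = -0.4500/0.075 = -6.0000
ω₄ (RR) = (vx − vy + k·ωz)/r = 0.0500/0.075 = 0.6667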